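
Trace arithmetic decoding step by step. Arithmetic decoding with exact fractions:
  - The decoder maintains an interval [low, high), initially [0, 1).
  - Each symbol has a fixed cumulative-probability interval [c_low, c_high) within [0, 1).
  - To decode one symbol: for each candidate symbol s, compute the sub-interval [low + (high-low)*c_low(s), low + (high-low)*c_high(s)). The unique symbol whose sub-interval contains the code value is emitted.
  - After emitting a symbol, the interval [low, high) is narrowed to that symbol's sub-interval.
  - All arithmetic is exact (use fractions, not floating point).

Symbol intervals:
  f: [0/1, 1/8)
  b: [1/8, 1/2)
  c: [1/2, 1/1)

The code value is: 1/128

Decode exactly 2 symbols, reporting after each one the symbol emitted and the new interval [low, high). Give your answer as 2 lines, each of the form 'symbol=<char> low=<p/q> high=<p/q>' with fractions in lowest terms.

Answer: symbol=f low=0/1 high=1/8
symbol=f low=0/1 high=1/64

Derivation:
Step 1: interval [0/1, 1/1), width = 1/1 - 0/1 = 1/1
  'f': [0/1 + 1/1*0/1, 0/1 + 1/1*1/8) = [0/1, 1/8) <- contains code 1/128
  'b': [0/1 + 1/1*1/8, 0/1 + 1/1*1/2) = [1/8, 1/2)
  'c': [0/1 + 1/1*1/2, 0/1 + 1/1*1/1) = [1/2, 1/1)
  emit 'f', narrow to [0/1, 1/8)
Step 2: interval [0/1, 1/8), width = 1/8 - 0/1 = 1/8
  'f': [0/1 + 1/8*0/1, 0/1 + 1/8*1/8) = [0/1, 1/64) <- contains code 1/128
  'b': [0/1 + 1/8*1/8, 0/1 + 1/8*1/2) = [1/64, 1/16)
  'c': [0/1 + 1/8*1/2, 0/1 + 1/8*1/1) = [1/16, 1/8)
  emit 'f', narrow to [0/1, 1/64)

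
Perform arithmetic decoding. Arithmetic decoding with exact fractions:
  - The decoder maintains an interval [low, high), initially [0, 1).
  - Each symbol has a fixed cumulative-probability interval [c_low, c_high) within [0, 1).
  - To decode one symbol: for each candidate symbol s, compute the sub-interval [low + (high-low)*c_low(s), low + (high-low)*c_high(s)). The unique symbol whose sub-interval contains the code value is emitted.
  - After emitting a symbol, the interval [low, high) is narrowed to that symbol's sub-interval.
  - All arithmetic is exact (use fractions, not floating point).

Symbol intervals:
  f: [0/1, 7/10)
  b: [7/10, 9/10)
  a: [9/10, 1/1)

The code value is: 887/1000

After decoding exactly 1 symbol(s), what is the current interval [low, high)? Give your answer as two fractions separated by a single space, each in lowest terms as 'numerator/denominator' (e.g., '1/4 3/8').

Step 1: interval [0/1, 1/1), width = 1/1 - 0/1 = 1/1
  'f': [0/1 + 1/1*0/1, 0/1 + 1/1*7/10) = [0/1, 7/10)
  'b': [0/1 + 1/1*7/10, 0/1 + 1/1*9/10) = [7/10, 9/10) <- contains code 887/1000
  'a': [0/1 + 1/1*9/10, 0/1 + 1/1*1/1) = [9/10, 1/1)
  emit 'b', narrow to [7/10, 9/10)

Answer: 7/10 9/10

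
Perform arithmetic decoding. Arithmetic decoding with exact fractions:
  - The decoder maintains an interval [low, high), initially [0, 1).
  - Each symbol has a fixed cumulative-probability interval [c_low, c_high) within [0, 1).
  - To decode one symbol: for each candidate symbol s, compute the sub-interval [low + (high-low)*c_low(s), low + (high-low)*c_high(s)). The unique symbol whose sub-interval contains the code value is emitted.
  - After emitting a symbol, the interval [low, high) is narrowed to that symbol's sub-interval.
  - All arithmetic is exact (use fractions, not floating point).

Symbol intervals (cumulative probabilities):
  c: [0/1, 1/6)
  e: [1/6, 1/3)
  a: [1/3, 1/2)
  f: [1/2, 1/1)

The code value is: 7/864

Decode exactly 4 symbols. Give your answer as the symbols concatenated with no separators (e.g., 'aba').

Answer: ccef

Derivation:
Step 1: interval [0/1, 1/1), width = 1/1 - 0/1 = 1/1
  'c': [0/1 + 1/1*0/1, 0/1 + 1/1*1/6) = [0/1, 1/6) <- contains code 7/864
  'e': [0/1 + 1/1*1/6, 0/1 + 1/1*1/3) = [1/6, 1/3)
  'a': [0/1 + 1/1*1/3, 0/1 + 1/1*1/2) = [1/3, 1/2)
  'f': [0/1 + 1/1*1/2, 0/1 + 1/1*1/1) = [1/2, 1/1)
  emit 'c', narrow to [0/1, 1/6)
Step 2: interval [0/1, 1/6), width = 1/6 - 0/1 = 1/6
  'c': [0/1 + 1/6*0/1, 0/1 + 1/6*1/6) = [0/1, 1/36) <- contains code 7/864
  'e': [0/1 + 1/6*1/6, 0/1 + 1/6*1/3) = [1/36, 1/18)
  'a': [0/1 + 1/6*1/3, 0/1 + 1/6*1/2) = [1/18, 1/12)
  'f': [0/1 + 1/6*1/2, 0/1 + 1/6*1/1) = [1/12, 1/6)
  emit 'c', narrow to [0/1, 1/36)
Step 3: interval [0/1, 1/36), width = 1/36 - 0/1 = 1/36
  'c': [0/1 + 1/36*0/1, 0/1 + 1/36*1/6) = [0/1, 1/216)
  'e': [0/1 + 1/36*1/6, 0/1 + 1/36*1/3) = [1/216, 1/108) <- contains code 7/864
  'a': [0/1 + 1/36*1/3, 0/1 + 1/36*1/2) = [1/108, 1/72)
  'f': [0/1 + 1/36*1/2, 0/1 + 1/36*1/1) = [1/72, 1/36)
  emit 'e', narrow to [1/216, 1/108)
Step 4: interval [1/216, 1/108), width = 1/108 - 1/216 = 1/216
  'c': [1/216 + 1/216*0/1, 1/216 + 1/216*1/6) = [1/216, 7/1296)
  'e': [1/216 + 1/216*1/6, 1/216 + 1/216*1/3) = [7/1296, 1/162)
  'a': [1/216 + 1/216*1/3, 1/216 + 1/216*1/2) = [1/162, 1/144)
  'f': [1/216 + 1/216*1/2, 1/216 + 1/216*1/1) = [1/144, 1/108) <- contains code 7/864
  emit 'f', narrow to [1/144, 1/108)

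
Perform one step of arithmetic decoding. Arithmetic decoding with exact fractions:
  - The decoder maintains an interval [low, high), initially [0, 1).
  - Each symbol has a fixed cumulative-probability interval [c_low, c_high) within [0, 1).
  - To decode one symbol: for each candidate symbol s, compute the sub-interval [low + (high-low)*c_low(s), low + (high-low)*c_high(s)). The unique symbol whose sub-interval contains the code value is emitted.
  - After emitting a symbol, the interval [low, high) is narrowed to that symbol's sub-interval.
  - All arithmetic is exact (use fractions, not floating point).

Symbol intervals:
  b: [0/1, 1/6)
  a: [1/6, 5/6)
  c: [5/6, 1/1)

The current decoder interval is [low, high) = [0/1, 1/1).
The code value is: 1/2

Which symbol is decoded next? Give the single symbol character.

Interval width = high − low = 1/1 − 0/1 = 1/1
Scaled code = (code − low) / width = (1/2 − 0/1) / 1/1 = 1/2
  b: [0/1, 1/6) 
  a: [1/6, 5/6) ← scaled code falls here ✓
  c: [5/6, 1/1) 

Answer: a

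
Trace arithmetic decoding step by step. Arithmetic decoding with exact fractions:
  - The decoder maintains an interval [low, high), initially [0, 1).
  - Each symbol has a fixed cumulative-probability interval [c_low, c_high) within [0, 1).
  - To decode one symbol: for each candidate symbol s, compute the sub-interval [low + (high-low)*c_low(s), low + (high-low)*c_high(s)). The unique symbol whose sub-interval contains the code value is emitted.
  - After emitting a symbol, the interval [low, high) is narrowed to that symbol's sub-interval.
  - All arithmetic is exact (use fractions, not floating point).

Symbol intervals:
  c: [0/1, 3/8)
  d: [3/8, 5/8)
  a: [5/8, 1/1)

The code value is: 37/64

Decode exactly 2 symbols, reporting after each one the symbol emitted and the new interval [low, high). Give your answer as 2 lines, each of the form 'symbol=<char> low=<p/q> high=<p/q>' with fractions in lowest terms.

Answer: symbol=d low=3/8 high=5/8
symbol=a low=17/32 high=5/8

Derivation:
Step 1: interval [0/1, 1/1), width = 1/1 - 0/1 = 1/1
  'c': [0/1 + 1/1*0/1, 0/1 + 1/1*3/8) = [0/1, 3/8)
  'd': [0/1 + 1/1*3/8, 0/1 + 1/1*5/8) = [3/8, 5/8) <- contains code 37/64
  'a': [0/1 + 1/1*5/8, 0/1 + 1/1*1/1) = [5/8, 1/1)
  emit 'd', narrow to [3/8, 5/8)
Step 2: interval [3/8, 5/8), width = 5/8 - 3/8 = 1/4
  'c': [3/8 + 1/4*0/1, 3/8 + 1/4*3/8) = [3/8, 15/32)
  'd': [3/8 + 1/4*3/8, 3/8 + 1/4*5/8) = [15/32, 17/32)
  'a': [3/8 + 1/4*5/8, 3/8 + 1/4*1/1) = [17/32, 5/8) <- contains code 37/64
  emit 'a', narrow to [17/32, 5/8)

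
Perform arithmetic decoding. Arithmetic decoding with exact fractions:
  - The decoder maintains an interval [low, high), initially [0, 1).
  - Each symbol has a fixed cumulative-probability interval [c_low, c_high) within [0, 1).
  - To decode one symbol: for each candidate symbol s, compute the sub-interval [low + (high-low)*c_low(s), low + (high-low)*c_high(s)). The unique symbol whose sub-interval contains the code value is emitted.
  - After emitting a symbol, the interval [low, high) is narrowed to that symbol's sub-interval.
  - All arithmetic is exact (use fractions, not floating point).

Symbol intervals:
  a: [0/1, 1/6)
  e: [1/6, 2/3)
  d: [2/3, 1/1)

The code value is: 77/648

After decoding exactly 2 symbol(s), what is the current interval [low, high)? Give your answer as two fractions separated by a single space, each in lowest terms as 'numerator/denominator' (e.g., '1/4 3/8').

Step 1: interval [0/1, 1/1), width = 1/1 - 0/1 = 1/1
  'a': [0/1 + 1/1*0/1, 0/1 + 1/1*1/6) = [0/1, 1/6) <- contains code 77/648
  'e': [0/1 + 1/1*1/6, 0/1 + 1/1*2/3) = [1/6, 2/3)
  'd': [0/1 + 1/1*2/3, 0/1 + 1/1*1/1) = [2/3, 1/1)
  emit 'a', narrow to [0/1, 1/6)
Step 2: interval [0/1, 1/6), width = 1/6 - 0/1 = 1/6
  'a': [0/1 + 1/6*0/1, 0/1 + 1/6*1/6) = [0/1, 1/36)
  'e': [0/1 + 1/6*1/6, 0/1 + 1/6*2/3) = [1/36, 1/9)
  'd': [0/1 + 1/6*2/3, 0/1 + 1/6*1/1) = [1/9, 1/6) <- contains code 77/648
  emit 'd', narrow to [1/9, 1/6)

Answer: 1/9 1/6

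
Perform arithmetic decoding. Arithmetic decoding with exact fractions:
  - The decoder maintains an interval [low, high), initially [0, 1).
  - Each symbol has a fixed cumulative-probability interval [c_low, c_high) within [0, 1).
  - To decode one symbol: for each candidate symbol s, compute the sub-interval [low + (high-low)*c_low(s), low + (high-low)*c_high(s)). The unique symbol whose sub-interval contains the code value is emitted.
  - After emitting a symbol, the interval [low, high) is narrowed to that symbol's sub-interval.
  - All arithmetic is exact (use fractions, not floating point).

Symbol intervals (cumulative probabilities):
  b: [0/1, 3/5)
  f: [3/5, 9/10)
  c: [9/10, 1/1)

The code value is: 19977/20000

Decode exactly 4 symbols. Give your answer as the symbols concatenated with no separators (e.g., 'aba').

Step 1: interval [0/1, 1/1), width = 1/1 - 0/1 = 1/1
  'b': [0/1 + 1/1*0/1, 0/1 + 1/1*3/5) = [0/1, 3/5)
  'f': [0/1 + 1/1*3/5, 0/1 + 1/1*9/10) = [3/5, 9/10)
  'c': [0/1 + 1/1*9/10, 0/1 + 1/1*1/1) = [9/10, 1/1) <- contains code 19977/20000
  emit 'c', narrow to [9/10, 1/1)
Step 2: interval [9/10, 1/1), width = 1/1 - 9/10 = 1/10
  'b': [9/10 + 1/10*0/1, 9/10 + 1/10*3/5) = [9/10, 24/25)
  'f': [9/10 + 1/10*3/5, 9/10 + 1/10*9/10) = [24/25, 99/100)
  'c': [9/10 + 1/10*9/10, 9/10 + 1/10*1/1) = [99/100, 1/1) <- contains code 19977/20000
  emit 'c', narrow to [99/100, 1/1)
Step 3: interval [99/100, 1/1), width = 1/1 - 99/100 = 1/100
  'b': [99/100 + 1/100*0/1, 99/100 + 1/100*3/5) = [99/100, 249/250)
  'f': [99/100 + 1/100*3/5, 99/100 + 1/100*9/10) = [249/250, 999/1000) <- contains code 19977/20000
  'c': [99/100 + 1/100*9/10, 99/100 + 1/100*1/1) = [999/1000, 1/1)
  emit 'f', narrow to [249/250, 999/1000)
Step 4: interval [249/250, 999/1000), width = 999/1000 - 249/250 = 3/1000
  'b': [249/250 + 3/1000*0/1, 249/250 + 3/1000*3/5) = [249/250, 4989/5000)
  'f': [249/250 + 3/1000*3/5, 249/250 + 3/1000*9/10) = [4989/5000, 9987/10000)
  'c': [249/250 + 3/1000*9/10, 249/250 + 3/1000*1/1) = [9987/10000, 999/1000) <- contains code 19977/20000
  emit 'c', narrow to [9987/10000, 999/1000)

Answer: ccfc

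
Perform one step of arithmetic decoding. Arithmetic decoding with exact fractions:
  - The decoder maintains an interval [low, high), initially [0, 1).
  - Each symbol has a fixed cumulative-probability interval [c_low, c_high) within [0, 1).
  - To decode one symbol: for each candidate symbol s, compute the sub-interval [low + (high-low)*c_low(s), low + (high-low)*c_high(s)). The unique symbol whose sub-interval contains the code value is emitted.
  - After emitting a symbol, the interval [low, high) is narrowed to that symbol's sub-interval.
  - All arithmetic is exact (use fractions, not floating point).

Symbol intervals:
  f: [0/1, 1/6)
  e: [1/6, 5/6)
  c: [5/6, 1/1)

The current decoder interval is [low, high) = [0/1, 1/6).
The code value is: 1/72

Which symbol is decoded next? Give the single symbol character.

Interval width = high − low = 1/6 − 0/1 = 1/6
Scaled code = (code − low) / width = (1/72 − 0/1) / 1/6 = 1/12
  f: [0/1, 1/6) ← scaled code falls here ✓
  e: [1/6, 5/6) 
  c: [5/6, 1/1) 

Answer: f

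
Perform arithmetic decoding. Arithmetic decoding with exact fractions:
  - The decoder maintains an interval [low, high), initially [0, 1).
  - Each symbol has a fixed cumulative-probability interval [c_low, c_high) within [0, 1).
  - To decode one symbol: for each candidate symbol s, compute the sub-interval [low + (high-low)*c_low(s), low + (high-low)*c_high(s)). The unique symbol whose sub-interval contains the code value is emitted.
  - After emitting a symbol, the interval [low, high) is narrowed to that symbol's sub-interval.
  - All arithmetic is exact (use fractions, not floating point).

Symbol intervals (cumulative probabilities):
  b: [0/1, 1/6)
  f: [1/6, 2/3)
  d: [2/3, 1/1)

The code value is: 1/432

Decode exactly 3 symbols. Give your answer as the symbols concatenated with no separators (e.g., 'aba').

Step 1: interval [0/1, 1/1), width = 1/1 - 0/1 = 1/1
  'b': [0/1 + 1/1*0/1, 0/1 + 1/1*1/6) = [0/1, 1/6) <- contains code 1/432
  'f': [0/1 + 1/1*1/6, 0/1 + 1/1*2/3) = [1/6, 2/3)
  'd': [0/1 + 1/1*2/3, 0/1 + 1/1*1/1) = [2/3, 1/1)
  emit 'b', narrow to [0/1, 1/6)
Step 2: interval [0/1, 1/6), width = 1/6 - 0/1 = 1/6
  'b': [0/1 + 1/6*0/1, 0/1 + 1/6*1/6) = [0/1, 1/36) <- contains code 1/432
  'f': [0/1 + 1/6*1/6, 0/1 + 1/6*2/3) = [1/36, 1/9)
  'd': [0/1 + 1/6*2/3, 0/1 + 1/6*1/1) = [1/9, 1/6)
  emit 'b', narrow to [0/1, 1/36)
Step 3: interval [0/1, 1/36), width = 1/36 - 0/1 = 1/36
  'b': [0/1 + 1/36*0/1, 0/1 + 1/36*1/6) = [0/1, 1/216) <- contains code 1/432
  'f': [0/1 + 1/36*1/6, 0/1 + 1/36*2/3) = [1/216, 1/54)
  'd': [0/1 + 1/36*2/3, 0/1 + 1/36*1/1) = [1/54, 1/36)
  emit 'b', narrow to [0/1, 1/216)

Answer: bbb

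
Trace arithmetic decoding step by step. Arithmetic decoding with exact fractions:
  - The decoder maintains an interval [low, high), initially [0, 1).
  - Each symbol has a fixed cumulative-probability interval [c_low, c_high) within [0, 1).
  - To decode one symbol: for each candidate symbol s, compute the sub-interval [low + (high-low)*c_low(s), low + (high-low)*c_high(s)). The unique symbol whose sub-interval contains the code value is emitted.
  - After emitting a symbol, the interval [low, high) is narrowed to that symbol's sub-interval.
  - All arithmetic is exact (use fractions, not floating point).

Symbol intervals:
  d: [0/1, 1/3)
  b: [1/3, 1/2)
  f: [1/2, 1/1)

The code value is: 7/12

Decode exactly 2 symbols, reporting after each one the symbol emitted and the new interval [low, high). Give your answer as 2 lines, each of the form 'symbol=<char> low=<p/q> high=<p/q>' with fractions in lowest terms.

Answer: symbol=f low=1/2 high=1/1
symbol=d low=1/2 high=2/3

Derivation:
Step 1: interval [0/1, 1/1), width = 1/1 - 0/1 = 1/1
  'd': [0/1 + 1/1*0/1, 0/1 + 1/1*1/3) = [0/1, 1/3)
  'b': [0/1 + 1/1*1/3, 0/1 + 1/1*1/2) = [1/3, 1/2)
  'f': [0/1 + 1/1*1/2, 0/1 + 1/1*1/1) = [1/2, 1/1) <- contains code 7/12
  emit 'f', narrow to [1/2, 1/1)
Step 2: interval [1/2, 1/1), width = 1/1 - 1/2 = 1/2
  'd': [1/2 + 1/2*0/1, 1/2 + 1/2*1/3) = [1/2, 2/3) <- contains code 7/12
  'b': [1/2 + 1/2*1/3, 1/2 + 1/2*1/2) = [2/3, 3/4)
  'f': [1/2 + 1/2*1/2, 1/2 + 1/2*1/1) = [3/4, 1/1)
  emit 'd', narrow to [1/2, 2/3)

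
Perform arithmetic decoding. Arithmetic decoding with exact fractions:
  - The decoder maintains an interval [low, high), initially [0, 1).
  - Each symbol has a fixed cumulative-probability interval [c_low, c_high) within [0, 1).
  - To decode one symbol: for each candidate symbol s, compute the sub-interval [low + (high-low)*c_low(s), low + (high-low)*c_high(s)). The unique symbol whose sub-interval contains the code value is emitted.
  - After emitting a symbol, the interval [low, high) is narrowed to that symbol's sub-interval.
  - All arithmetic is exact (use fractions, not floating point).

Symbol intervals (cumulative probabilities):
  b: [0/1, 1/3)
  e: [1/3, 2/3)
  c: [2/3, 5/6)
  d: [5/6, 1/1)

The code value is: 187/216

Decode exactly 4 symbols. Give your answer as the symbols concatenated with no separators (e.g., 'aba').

Step 1: interval [0/1, 1/1), width = 1/1 - 0/1 = 1/1
  'b': [0/1 + 1/1*0/1, 0/1 + 1/1*1/3) = [0/1, 1/3)
  'e': [0/1 + 1/1*1/3, 0/1 + 1/1*2/3) = [1/3, 2/3)
  'c': [0/1 + 1/1*2/3, 0/1 + 1/1*5/6) = [2/3, 5/6)
  'd': [0/1 + 1/1*5/6, 0/1 + 1/1*1/1) = [5/6, 1/1) <- contains code 187/216
  emit 'd', narrow to [5/6, 1/1)
Step 2: interval [5/6, 1/1), width = 1/1 - 5/6 = 1/6
  'b': [5/6 + 1/6*0/1, 5/6 + 1/6*1/3) = [5/6, 8/9) <- contains code 187/216
  'e': [5/6 + 1/6*1/3, 5/6 + 1/6*2/3) = [8/9, 17/18)
  'c': [5/6 + 1/6*2/3, 5/6 + 1/6*5/6) = [17/18, 35/36)
  'd': [5/6 + 1/6*5/6, 5/6 + 1/6*1/1) = [35/36, 1/1)
  emit 'b', narrow to [5/6, 8/9)
Step 3: interval [5/6, 8/9), width = 8/9 - 5/6 = 1/18
  'b': [5/6 + 1/18*0/1, 5/6 + 1/18*1/3) = [5/6, 23/27)
  'e': [5/6 + 1/18*1/3, 5/6 + 1/18*2/3) = [23/27, 47/54) <- contains code 187/216
  'c': [5/6 + 1/18*2/3, 5/6 + 1/18*5/6) = [47/54, 95/108)
  'd': [5/6 + 1/18*5/6, 5/6 + 1/18*1/1) = [95/108, 8/9)
  emit 'e', narrow to [23/27, 47/54)
Step 4: interval [23/27, 47/54), width = 47/54 - 23/27 = 1/54
  'b': [23/27 + 1/54*0/1, 23/27 + 1/54*1/3) = [23/27, 139/162)
  'e': [23/27 + 1/54*1/3, 23/27 + 1/54*2/3) = [139/162, 70/81)
  'c': [23/27 + 1/54*2/3, 23/27 + 1/54*5/6) = [70/81, 281/324) <- contains code 187/216
  'd': [23/27 + 1/54*5/6, 23/27 + 1/54*1/1) = [281/324, 47/54)
  emit 'c', narrow to [70/81, 281/324)

Answer: dbec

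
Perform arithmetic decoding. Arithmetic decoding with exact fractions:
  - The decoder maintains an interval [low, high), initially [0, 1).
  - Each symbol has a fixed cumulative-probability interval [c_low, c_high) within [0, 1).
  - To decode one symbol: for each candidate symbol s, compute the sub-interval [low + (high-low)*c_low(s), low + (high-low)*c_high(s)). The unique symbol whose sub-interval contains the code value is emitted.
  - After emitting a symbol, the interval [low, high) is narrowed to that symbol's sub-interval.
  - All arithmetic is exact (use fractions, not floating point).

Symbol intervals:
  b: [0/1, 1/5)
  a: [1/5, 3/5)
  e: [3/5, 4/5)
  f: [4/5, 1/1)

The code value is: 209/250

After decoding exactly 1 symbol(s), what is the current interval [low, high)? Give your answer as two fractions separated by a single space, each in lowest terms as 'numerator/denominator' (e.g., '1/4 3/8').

Answer: 4/5 1/1

Derivation:
Step 1: interval [0/1, 1/1), width = 1/1 - 0/1 = 1/1
  'b': [0/1 + 1/1*0/1, 0/1 + 1/1*1/5) = [0/1, 1/5)
  'a': [0/1 + 1/1*1/5, 0/1 + 1/1*3/5) = [1/5, 3/5)
  'e': [0/1 + 1/1*3/5, 0/1 + 1/1*4/5) = [3/5, 4/5)
  'f': [0/1 + 1/1*4/5, 0/1 + 1/1*1/1) = [4/5, 1/1) <- contains code 209/250
  emit 'f', narrow to [4/5, 1/1)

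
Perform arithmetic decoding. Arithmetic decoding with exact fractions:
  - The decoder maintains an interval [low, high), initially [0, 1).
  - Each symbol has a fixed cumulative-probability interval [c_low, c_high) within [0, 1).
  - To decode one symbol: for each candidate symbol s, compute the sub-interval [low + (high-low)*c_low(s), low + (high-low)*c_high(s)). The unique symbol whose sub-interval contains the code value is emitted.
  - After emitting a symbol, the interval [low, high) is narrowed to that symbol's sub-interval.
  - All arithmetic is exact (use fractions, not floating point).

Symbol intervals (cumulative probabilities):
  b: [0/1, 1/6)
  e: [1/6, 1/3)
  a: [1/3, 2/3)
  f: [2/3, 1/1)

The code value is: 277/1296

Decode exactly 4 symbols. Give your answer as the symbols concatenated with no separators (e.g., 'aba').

Step 1: interval [0/1, 1/1), width = 1/1 - 0/1 = 1/1
  'b': [0/1 + 1/1*0/1, 0/1 + 1/1*1/6) = [0/1, 1/6)
  'e': [0/1 + 1/1*1/6, 0/1 + 1/1*1/3) = [1/6, 1/3) <- contains code 277/1296
  'a': [0/1 + 1/1*1/3, 0/1 + 1/1*2/3) = [1/3, 2/3)
  'f': [0/1 + 1/1*2/3, 0/1 + 1/1*1/1) = [2/3, 1/1)
  emit 'e', narrow to [1/6, 1/3)
Step 2: interval [1/6, 1/3), width = 1/3 - 1/6 = 1/6
  'b': [1/6 + 1/6*0/1, 1/6 + 1/6*1/6) = [1/6, 7/36)
  'e': [1/6 + 1/6*1/6, 1/6 + 1/6*1/3) = [7/36, 2/9) <- contains code 277/1296
  'a': [1/6 + 1/6*1/3, 1/6 + 1/6*2/3) = [2/9, 5/18)
  'f': [1/6 + 1/6*2/3, 1/6 + 1/6*1/1) = [5/18, 1/3)
  emit 'e', narrow to [7/36, 2/9)
Step 3: interval [7/36, 2/9), width = 2/9 - 7/36 = 1/36
  'b': [7/36 + 1/36*0/1, 7/36 + 1/36*1/6) = [7/36, 43/216)
  'e': [7/36 + 1/36*1/6, 7/36 + 1/36*1/3) = [43/216, 11/54)
  'a': [7/36 + 1/36*1/3, 7/36 + 1/36*2/3) = [11/54, 23/108)
  'f': [7/36 + 1/36*2/3, 7/36 + 1/36*1/1) = [23/108, 2/9) <- contains code 277/1296
  emit 'f', narrow to [23/108, 2/9)
Step 4: interval [23/108, 2/9), width = 2/9 - 23/108 = 1/108
  'b': [23/108 + 1/108*0/1, 23/108 + 1/108*1/6) = [23/108, 139/648) <- contains code 277/1296
  'e': [23/108 + 1/108*1/6, 23/108 + 1/108*1/3) = [139/648, 35/162)
  'a': [23/108 + 1/108*1/3, 23/108 + 1/108*2/3) = [35/162, 71/324)
  'f': [23/108 + 1/108*2/3, 23/108 + 1/108*1/1) = [71/324, 2/9)
  emit 'b', narrow to [23/108, 139/648)

Answer: eefb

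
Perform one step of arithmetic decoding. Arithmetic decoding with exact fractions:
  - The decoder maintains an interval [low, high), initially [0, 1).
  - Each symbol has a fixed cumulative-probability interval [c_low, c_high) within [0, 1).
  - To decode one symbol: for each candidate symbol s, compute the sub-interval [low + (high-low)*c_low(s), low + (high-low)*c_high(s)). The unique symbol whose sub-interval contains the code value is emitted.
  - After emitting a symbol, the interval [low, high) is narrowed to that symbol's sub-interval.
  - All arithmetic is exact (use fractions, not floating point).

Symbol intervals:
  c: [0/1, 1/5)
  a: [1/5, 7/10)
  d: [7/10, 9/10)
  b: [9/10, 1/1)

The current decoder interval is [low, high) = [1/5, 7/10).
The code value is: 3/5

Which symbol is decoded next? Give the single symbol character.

Answer: d

Derivation:
Interval width = high − low = 7/10 − 1/5 = 1/2
Scaled code = (code − low) / width = (3/5 − 1/5) / 1/2 = 4/5
  c: [0/1, 1/5) 
  a: [1/5, 7/10) 
  d: [7/10, 9/10) ← scaled code falls here ✓
  b: [9/10, 1/1) 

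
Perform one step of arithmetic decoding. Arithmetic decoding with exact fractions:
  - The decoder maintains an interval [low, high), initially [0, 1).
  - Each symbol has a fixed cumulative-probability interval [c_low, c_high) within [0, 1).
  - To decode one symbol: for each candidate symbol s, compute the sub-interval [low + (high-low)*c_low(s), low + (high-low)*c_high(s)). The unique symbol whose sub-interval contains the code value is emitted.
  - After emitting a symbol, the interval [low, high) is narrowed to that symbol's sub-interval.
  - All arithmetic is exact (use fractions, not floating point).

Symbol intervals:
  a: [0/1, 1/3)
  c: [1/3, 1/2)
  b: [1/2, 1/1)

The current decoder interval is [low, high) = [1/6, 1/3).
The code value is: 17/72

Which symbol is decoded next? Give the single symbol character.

Answer: c

Derivation:
Interval width = high − low = 1/3 − 1/6 = 1/6
Scaled code = (code − low) / width = (17/72 − 1/6) / 1/6 = 5/12
  a: [0/1, 1/3) 
  c: [1/3, 1/2) ← scaled code falls here ✓
  b: [1/2, 1/1) 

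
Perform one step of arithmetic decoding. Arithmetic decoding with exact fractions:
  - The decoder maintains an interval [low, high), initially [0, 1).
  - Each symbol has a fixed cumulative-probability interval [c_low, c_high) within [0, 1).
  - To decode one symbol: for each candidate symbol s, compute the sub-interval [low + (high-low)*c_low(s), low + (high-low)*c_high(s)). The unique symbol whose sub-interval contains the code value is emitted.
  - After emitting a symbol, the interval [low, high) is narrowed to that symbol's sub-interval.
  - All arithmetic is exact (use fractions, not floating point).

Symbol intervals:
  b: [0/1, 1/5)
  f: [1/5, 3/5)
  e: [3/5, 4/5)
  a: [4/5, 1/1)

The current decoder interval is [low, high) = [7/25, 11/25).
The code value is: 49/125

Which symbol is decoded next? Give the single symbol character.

Interval width = high − low = 11/25 − 7/25 = 4/25
Scaled code = (code − low) / width = (49/125 − 7/25) / 4/25 = 7/10
  b: [0/1, 1/5) 
  f: [1/5, 3/5) 
  e: [3/5, 4/5) ← scaled code falls here ✓
  a: [4/5, 1/1) 

Answer: e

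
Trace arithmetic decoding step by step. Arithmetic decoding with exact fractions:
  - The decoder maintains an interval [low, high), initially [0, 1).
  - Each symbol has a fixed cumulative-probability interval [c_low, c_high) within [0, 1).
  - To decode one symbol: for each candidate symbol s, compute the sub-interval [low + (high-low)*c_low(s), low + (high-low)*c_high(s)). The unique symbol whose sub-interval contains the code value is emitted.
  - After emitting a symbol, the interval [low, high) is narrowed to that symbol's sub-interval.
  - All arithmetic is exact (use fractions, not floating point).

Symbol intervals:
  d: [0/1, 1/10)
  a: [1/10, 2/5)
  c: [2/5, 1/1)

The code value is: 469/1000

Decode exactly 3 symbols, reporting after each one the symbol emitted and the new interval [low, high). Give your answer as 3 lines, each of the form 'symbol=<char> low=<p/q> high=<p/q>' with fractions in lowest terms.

Answer: symbol=c low=2/5 high=1/1
symbol=a low=23/50 high=16/25
symbol=d low=23/50 high=239/500

Derivation:
Step 1: interval [0/1, 1/1), width = 1/1 - 0/1 = 1/1
  'd': [0/1 + 1/1*0/1, 0/1 + 1/1*1/10) = [0/1, 1/10)
  'a': [0/1 + 1/1*1/10, 0/1 + 1/1*2/5) = [1/10, 2/5)
  'c': [0/1 + 1/1*2/5, 0/1 + 1/1*1/1) = [2/5, 1/1) <- contains code 469/1000
  emit 'c', narrow to [2/5, 1/1)
Step 2: interval [2/5, 1/1), width = 1/1 - 2/5 = 3/5
  'd': [2/5 + 3/5*0/1, 2/5 + 3/5*1/10) = [2/5, 23/50)
  'a': [2/5 + 3/5*1/10, 2/5 + 3/5*2/5) = [23/50, 16/25) <- contains code 469/1000
  'c': [2/5 + 3/5*2/5, 2/5 + 3/5*1/1) = [16/25, 1/1)
  emit 'a', narrow to [23/50, 16/25)
Step 3: interval [23/50, 16/25), width = 16/25 - 23/50 = 9/50
  'd': [23/50 + 9/50*0/1, 23/50 + 9/50*1/10) = [23/50, 239/500) <- contains code 469/1000
  'a': [23/50 + 9/50*1/10, 23/50 + 9/50*2/5) = [239/500, 133/250)
  'c': [23/50 + 9/50*2/5, 23/50 + 9/50*1/1) = [133/250, 16/25)
  emit 'd', narrow to [23/50, 239/500)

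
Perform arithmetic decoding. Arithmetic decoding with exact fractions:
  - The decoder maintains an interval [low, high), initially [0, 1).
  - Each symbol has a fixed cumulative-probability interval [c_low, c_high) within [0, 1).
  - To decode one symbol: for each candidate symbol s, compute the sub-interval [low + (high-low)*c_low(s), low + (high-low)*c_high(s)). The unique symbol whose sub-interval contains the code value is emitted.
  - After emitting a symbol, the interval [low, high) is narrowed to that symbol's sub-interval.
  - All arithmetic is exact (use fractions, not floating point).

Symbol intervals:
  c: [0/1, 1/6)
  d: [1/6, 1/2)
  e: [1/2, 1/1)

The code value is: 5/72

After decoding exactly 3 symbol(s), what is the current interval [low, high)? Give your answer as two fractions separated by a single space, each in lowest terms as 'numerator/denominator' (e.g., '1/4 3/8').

Step 1: interval [0/1, 1/1), width = 1/1 - 0/1 = 1/1
  'c': [0/1 + 1/1*0/1, 0/1 + 1/1*1/6) = [0/1, 1/6) <- contains code 5/72
  'd': [0/1 + 1/1*1/6, 0/1 + 1/1*1/2) = [1/6, 1/2)
  'e': [0/1 + 1/1*1/2, 0/1 + 1/1*1/1) = [1/2, 1/1)
  emit 'c', narrow to [0/1, 1/6)
Step 2: interval [0/1, 1/6), width = 1/6 - 0/1 = 1/6
  'c': [0/1 + 1/6*0/1, 0/1 + 1/6*1/6) = [0/1, 1/36)
  'd': [0/1 + 1/6*1/6, 0/1 + 1/6*1/2) = [1/36, 1/12) <- contains code 5/72
  'e': [0/1 + 1/6*1/2, 0/1 + 1/6*1/1) = [1/12, 1/6)
  emit 'd', narrow to [1/36, 1/12)
Step 3: interval [1/36, 1/12), width = 1/12 - 1/36 = 1/18
  'c': [1/36 + 1/18*0/1, 1/36 + 1/18*1/6) = [1/36, 1/27)
  'd': [1/36 + 1/18*1/6, 1/36 + 1/18*1/2) = [1/27, 1/18)
  'e': [1/36 + 1/18*1/2, 1/36 + 1/18*1/1) = [1/18, 1/12) <- contains code 5/72
  emit 'e', narrow to [1/18, 1/12)

Answer: 1/18 1/12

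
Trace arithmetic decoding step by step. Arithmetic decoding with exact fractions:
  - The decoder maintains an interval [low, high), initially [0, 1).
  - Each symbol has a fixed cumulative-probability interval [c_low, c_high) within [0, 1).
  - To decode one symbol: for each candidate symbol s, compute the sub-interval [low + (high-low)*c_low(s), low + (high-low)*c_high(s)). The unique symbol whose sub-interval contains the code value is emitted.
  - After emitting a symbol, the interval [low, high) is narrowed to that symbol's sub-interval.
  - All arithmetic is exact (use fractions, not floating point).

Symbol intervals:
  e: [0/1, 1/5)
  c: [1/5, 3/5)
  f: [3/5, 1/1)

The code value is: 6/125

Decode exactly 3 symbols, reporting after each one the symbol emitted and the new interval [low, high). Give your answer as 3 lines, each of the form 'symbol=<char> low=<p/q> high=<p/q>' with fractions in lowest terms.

Answer: symbol=e low=0/1 high=1/5
symbol=c low=1/25 high=3/25
symbol=e low=1/25 high=7/125

Derivation:
Step 1: interval [0/1, 1/1), width = 1/1 - 0/1 = 1/1
  'e': [0/1 + 1/1*0/1, 0/1 + 1/1*1/5) = [0/1, 1/5) <- contains code 6/125
  'c': [0/1 + 1/1*1/5, 0/1 + 1/1*3/5) = [1/5, 3/5)
  'f': [0/1 + 1/1*3/5, 0/1 + 1/1*1/1) = [3/5, 1/1)
  emit 'e', narrow to [0/1, 1/5)
Step 2: interval [0/1, 1/5), width = 1/5 - 0/1 = 1/5
  'e': [0/1 + 1/5*0/1, 0/1 + 1/5*1/5) = [0/1, 1/25)
  'c': [0/1 + 1/5*1/5, 0/1 + 1/5*3/5) = [1/25, 3/25) <- contains code 6/125
  'f': [0/1 + 1/5*3/5, 0/1 + 1/5*1/1) = [3/25, 1/5)
  emit 'c', narrow to [1/25, 3/25)
Step 3: interval [1/25, 3/25), width = 3/25 - 1/25 = 2/25
  'e': [1/25 + 2/25*0/1, 1/25 + 2/25*1/5) = [1/25, 7/125) <- contains code 6/125
  'c': [1/25 + 2/25*1/5, 1/25 + 2/25*3/5) = [7/125, 11/125)
  'f': [1/25 + 2/25*3/5, 1/25 + 2/25*1/1) = [11/125, 3/25)
  emit 'e', narrow to [1/25, 7/125)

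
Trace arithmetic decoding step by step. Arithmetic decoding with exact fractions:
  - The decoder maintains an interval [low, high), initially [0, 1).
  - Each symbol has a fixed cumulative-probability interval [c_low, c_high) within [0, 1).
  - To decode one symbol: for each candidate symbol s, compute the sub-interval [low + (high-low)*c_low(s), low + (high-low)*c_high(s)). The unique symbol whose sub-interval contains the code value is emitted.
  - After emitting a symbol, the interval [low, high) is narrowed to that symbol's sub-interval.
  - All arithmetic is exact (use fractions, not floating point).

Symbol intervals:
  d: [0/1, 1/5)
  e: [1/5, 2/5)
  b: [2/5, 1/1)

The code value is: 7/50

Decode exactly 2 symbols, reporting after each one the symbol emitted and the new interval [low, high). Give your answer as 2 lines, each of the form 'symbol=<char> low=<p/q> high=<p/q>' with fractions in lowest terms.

Answer: symbol=d low=0/1 high=1/5
symbol=b low=2/25 high=1/5

Derivation:
Step 1: interval [0/1, 1/1), width = 1/1 - 0/1 = 1/1
  'd': [0/1 + 1/1*0/1, 0/1 + 1/1*1/5) = [0/1, 1/5) <- contains code 7/50
  'e': [0/1 + 1/1*1/5, 0/1 + 1/1*2/5) = [1/5, 2/5)
  'b': [0/1 + 1/1*2/5, 0/1 + 1/1*1/1) = [2/5, 1/1)
  emit 'd', narrow to [0/1, 1/5)
Step 2: interval [0/1, 1/5), width = 1/5 - 0/1 = 1/5
  'd': [0/1 + 1/5*0/1, 0/1 + 1/5*1/5) = [0/1, 1/25)
  'e': [0/1 + 1/5*1/5, 0/1 + 1/5*2/5) = [1/25, 2/25)
  'b': [0/1 + 1/5*2/5, 0/1 + 1/5*1/1) = [2/25, 1/5) <- contains code 7/50
  emit 'b', narrow to [2/25, 1/5)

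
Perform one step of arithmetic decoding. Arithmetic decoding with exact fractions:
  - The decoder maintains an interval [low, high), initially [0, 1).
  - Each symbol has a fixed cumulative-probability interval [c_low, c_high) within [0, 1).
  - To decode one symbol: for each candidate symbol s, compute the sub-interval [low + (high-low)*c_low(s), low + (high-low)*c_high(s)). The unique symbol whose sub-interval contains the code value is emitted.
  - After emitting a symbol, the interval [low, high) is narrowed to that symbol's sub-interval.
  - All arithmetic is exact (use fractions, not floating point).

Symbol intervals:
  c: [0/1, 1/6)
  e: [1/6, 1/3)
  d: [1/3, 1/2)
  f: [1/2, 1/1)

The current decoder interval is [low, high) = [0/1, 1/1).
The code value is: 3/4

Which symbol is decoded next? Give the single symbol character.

Answer: f

Derivation:
Interval width = high − low = 1/1 − 0/1 = 1/1
Scaled code = (code − low) / width = (3/4 − 0/1) / 1/1 = 3/4
  c: [0/1, 1/6) 
  e: [1/6, 1/3) 
  d: [1/3, 1/2) 
  f: [1/2, 1/1) ← scaled code falls here ✓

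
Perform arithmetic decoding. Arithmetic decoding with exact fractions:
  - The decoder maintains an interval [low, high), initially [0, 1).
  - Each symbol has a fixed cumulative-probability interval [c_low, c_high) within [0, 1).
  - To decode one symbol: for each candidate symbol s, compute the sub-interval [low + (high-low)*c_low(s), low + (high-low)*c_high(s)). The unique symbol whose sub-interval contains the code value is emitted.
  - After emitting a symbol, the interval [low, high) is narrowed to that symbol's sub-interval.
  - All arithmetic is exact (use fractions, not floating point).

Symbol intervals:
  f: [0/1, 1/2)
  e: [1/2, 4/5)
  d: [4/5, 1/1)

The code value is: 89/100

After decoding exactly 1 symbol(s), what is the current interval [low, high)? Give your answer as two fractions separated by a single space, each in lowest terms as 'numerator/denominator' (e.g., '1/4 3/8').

Step 1: interval [0/1, 1/1), width = 1/1 - 0/1 = 1/1
  'f': [0/1 + 1/1*0/1, 0/1 + 1/1*1/2) = [0/1, 1/2)
  'e': [0/1 + 1/1*1/2, 0/1 + 1/1*4/5) = [1/2, 4/5)
  'd': [0/1 + 1/1*4/5, 0/1 + 1/1*1/1) = [4/5, 1/1) <- contains code 89/100
  emit 'd', narrow to [4/5, 1/1)

Answer: 4/5 1/1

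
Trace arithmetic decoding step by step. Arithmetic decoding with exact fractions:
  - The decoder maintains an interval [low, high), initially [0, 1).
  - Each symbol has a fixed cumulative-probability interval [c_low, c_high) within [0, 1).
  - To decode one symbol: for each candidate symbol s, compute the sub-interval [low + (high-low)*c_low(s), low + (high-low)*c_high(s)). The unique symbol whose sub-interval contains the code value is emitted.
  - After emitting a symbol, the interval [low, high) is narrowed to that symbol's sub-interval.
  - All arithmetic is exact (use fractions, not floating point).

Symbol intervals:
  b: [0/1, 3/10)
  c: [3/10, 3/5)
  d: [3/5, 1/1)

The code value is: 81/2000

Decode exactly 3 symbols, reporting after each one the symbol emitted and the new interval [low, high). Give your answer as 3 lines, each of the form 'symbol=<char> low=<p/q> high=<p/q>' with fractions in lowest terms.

Step 1: interval [0/1, 1/1), width = 1/1 - 0/1 = 1/1
  'b': [0/1 + 1/1*0/1, 0/1 + 1/1*3/10) = [0/1, 3/10) <- contains code 81/2000
  'c': [0/1 + 1/1*3/10, 0/1 + 1/1*3/5) = [3/10, 3/5)
  'd': [0/1 + 1/1*3/5, 0/1 + 1/1*1/1) = [3/5, 1/1)
  emit 'b', narrow to [0/1, 3/10)
Step 2: interval [0/1, 3/10), width = 3/10 - 0/1 = 3/10
  'b': [0/1 + 3/10*0/1, 0/1 + 3/10*3/10) = [0/1, 9/100) <- contains code 81/2000
  'c': [0/1 + 3/10*3/10, 0/1 + 3/10*3/5) = [9/100, 9/50)
  'd': [0/1 + 3/10*3/5, 0/1 + 3/10*1/1) = [9/50, 3/10)
  emit 'b', narrow to [0/1, 9/100)
Step 3: interval [0/1, 9/100), width = 9/100 - 0/1 = 9/100
  'b': [0/1 + 9/100*0/1, 0/1 + 9/100*3/10) = [0/1, 27/1000)
  'c': [0/1 + 9/100*3/10, 0/1 + 9/100*3/5) = [27/1000, 27/500) <- contains code 81/2000
  'd': [0/1 + 9/100*3/5, 0/1 + 9/100*1/1) = [27/500, 9/100)
  emit 'c', narrow to [27/1000, 27/500)

Answer: symbol=b low=0/1 high=3/10
symbol=b low=0/1 high=9/100
symbol=c low=27/1000 high=27/500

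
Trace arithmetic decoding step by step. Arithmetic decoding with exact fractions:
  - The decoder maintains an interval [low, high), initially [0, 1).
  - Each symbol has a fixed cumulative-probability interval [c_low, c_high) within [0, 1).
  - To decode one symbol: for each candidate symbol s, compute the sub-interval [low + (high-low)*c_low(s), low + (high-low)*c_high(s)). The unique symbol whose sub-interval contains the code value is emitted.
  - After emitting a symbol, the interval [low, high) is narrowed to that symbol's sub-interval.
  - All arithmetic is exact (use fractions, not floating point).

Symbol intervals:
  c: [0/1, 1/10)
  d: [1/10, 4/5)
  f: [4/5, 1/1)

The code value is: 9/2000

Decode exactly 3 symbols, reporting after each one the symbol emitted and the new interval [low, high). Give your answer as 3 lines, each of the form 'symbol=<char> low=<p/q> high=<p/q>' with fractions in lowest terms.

Step 1: interval [0/1, 1/1), width = 1/1 - 0/1 = 1/1
  'c': [0/1 + 1/1*0/1, 0/1 + 1/1*1/10) = [0/1, 1/10) <- contains code 9/2000
  'd': [0/1 + 1/1*1/10, 0/1 + 1/1*4/5) = [1/10, 4/5)
  'f': [0/1 + 1/1*4/5, 0/1 + 1/1*1/1) = [4/5, 1/1)
  emit 'c', narrow to [0/1, 1/10)
Step 2: interval [0/1, 1/10), width = 1/10 - 0/1 = 1/10
  'c': [0/1 + 1/10*0/1, 0/1 + 1/10*1/10) = [0/1, 1/100) <- contains code 9/2000
  'd': [0/1 + 1/10*1/10, 0/1 + 1/10*4/5) = [1/100, 2/25)
  'f': [0/1 + 1/10*4/5, 0/1 + 1/10*1/1) = [2/25, 1/10)
  emit 'c', narrow to [0/1, 1/100)
Step 3: interval [0/1, 1/100), width = 1/100 - 0/1 = 1/100
  'c': [0/1 + 1/100*0/1, 0/1 + 1/100*1/10) = [0/1, 1/1000)
  'd': [0/1 + 1/100*1/10, 0/1 + 1/100*4/5) = [1/1000, 1/125) <- contains code 9/2000
  'f': [0/1 + 1/100*4/5, 0/1 + 1/100*1/1) = [1/125, 1/100)
  emit 'd', narrow to [1/1000, 1/125)

Answer: symbol=c low=0/1 high=1/10
symbol=c low=0/1 high=1/100
symbol=d low=1/1000 high=1/125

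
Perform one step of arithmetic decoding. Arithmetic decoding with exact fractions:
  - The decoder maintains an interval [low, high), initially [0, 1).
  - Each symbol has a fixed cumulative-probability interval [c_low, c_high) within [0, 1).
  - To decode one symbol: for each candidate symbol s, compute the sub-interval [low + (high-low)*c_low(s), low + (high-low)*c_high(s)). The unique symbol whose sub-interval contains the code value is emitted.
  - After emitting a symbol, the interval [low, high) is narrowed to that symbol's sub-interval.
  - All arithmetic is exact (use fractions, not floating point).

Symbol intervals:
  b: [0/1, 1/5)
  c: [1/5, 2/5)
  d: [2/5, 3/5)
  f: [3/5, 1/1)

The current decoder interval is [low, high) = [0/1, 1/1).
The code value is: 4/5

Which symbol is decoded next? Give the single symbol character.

Interval width = high − low = 1/1 − 0/1 = 1/1
Scaled code = (code − low) / width = (4/5 − 0/1) / 1/1 = 4/5
  b: [0/1, 1/5) 
  c: [1/5, 2/5) 
  d: [2/5, 3/5) 
  f: [3/5, 1/1) ← scaled code falls here ✓

Answer: f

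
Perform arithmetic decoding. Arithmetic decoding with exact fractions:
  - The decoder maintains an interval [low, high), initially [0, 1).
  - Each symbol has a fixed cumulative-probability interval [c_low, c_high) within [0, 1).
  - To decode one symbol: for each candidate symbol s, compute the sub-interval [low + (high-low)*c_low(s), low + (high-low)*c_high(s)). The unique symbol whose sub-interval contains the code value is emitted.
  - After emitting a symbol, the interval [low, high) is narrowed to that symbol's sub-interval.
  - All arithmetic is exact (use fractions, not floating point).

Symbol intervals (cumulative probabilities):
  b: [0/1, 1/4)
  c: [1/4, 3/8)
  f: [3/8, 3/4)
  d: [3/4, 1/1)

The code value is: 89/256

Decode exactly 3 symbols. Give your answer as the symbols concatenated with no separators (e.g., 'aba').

Step 1: interval [0/1, 1/1), width = 1/1 - 0/1 = 1/1
  'b': [0/1 + 1/1*0/1, 0/1 + 1/1*1/4) = [0/1, 1/4)
  'c': [0/1 + 1/1*1/4, 0/1 + 1/1*3/8) = [1/4, 3/8) <- contains code 89/256
  'f': [0/1 + 1/1*3/8, 0/1 + 1/1*3/4) = [3/8, 3/4)
  'd': [0/1 + 1/1*3/4, 0/1 + 1/1*1/1) = [3/4, 1/1)
  emit 'c', narrow to [1/4, 3/8)
Step 2: interval [1/4, 3/8), width = 3/8 - 1/4 = 1/8
  'b': [1/4 + 1/8*0/1, 1/4 + 1/8*1/4) = [1/4, 9/32)
  'c': [1/4 + 1/8*1/4, 1/4 + 1/8*3/8) = [9/32, 19/64)
  'f': [1/4 + 1/8*3/8, 1/4 + 1/8*3/4) = [19/64, 11/32)
  'd': [1/4 + 1/8*3/4, 1/4 + 1/8*1/1) = [11/32, 3/8) <- contains code 89/256
  emit 'd', narrow to [11/32, 3/8)
Step 3: interval [11/32, 3/8), width = 3/8 - 11/32 = 1/32
  'b': [11/32 + 1/32*0/1, 11/32 + 1/32*1/4) = [11/32, 45/128) <- contains code 89/256
  'c': [11/32 + 1/32*1/4, 11/32 + 1/32*3/8) = [45/128, 91/256)
  'f': [11/32 + 1/32*3/8, 11/32 + 1/32*3/4) = [91/256, 47/128)
  'd': [11/32 + 1/32*3/4, 11/32 + 1/32*1/1) = [47/128, 3/8)
  emit 'b', narrow to [11/32, 45/128)

Answer: cdb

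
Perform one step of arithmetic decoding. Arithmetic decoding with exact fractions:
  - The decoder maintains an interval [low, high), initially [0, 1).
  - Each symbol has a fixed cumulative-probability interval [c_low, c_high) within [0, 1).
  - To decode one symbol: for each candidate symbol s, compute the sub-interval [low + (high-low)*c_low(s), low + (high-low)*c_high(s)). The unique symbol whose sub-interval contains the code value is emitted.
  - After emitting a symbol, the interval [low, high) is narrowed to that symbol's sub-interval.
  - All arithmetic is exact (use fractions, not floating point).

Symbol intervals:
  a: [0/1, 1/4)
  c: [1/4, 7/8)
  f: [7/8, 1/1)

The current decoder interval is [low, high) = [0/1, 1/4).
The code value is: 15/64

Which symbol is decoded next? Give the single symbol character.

Interval width = high − low = 1/4 − 0/1 = 1/4
Scaled code = (code − low) / width = (15/64 − 0/1) / 1/4 = 15/16
  a: [0/1, 1/4) 
  c: [1/4, 7/8) 
  f: [7/8, 1/1) ← scaled code falls here ✓

Answer: f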